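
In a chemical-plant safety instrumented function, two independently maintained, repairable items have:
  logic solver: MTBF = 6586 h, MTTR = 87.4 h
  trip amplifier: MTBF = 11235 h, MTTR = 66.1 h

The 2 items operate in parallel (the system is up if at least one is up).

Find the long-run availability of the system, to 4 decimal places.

A(logic solver) = MTBF/(MTBF+MTTR) = 6586/(6586+87.4) = 0.986903
A(trip amplifier) = MTBF/(MTBF+MTTR) = 11235/(11235+66.1) = 0.994151
Parallel availability: 1 − (1 − 0.986903)(1 − 0.994151) = 0.9999

0.9999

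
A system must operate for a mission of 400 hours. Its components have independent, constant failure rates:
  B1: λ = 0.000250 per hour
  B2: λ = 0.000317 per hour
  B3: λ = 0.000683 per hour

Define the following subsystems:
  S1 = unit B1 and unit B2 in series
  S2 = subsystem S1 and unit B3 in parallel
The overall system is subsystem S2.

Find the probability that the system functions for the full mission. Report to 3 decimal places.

0.951

R(B1) = exp(−0.000250 × 400) = 0.90484
R(B2) = exp(−0.000317 × 400) = 0.88091
R(B3) = exp(−0.000683 × 400) = 0.76094
Series (B1 and B2): 0.90484 × 0.88091 = 0.79708
Parallel ([0.79708] and B3): 1 − (1 − 0.79708)(1 − 0.76094) = 0.951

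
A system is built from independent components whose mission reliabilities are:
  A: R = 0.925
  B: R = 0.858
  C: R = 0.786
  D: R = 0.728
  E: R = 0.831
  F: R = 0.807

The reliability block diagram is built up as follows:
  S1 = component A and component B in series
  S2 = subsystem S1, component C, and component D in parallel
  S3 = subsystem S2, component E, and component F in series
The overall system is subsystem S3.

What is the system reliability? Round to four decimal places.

Series (A and B): 0.925000 × 0.858000 = 0.793650
Parallel ([0.793650], C, and D): 1 − (1 − 0.793650)(1 − 0.786000)(1 − 0.728000) = 0.987989
Series ([0.987989], E, and F): 0.987989 × 0.831000 × 0.807000 = 0.6626

0.6626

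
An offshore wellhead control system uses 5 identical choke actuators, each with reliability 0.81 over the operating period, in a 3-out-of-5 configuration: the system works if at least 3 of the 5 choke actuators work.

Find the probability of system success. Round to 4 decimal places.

R = Σ_{i=3}^{5} C(5,i) p^i (1−p)^{5−i} with p = 0.81
C(5,3)·0.81^3·0.19^2 = 0.191850
C(5,4)·0.81^4·0.19^1 = 0.408944
C(5,5)·0.81^5·0.19^0 = 0.348678
Sum = 0.9495

0.9495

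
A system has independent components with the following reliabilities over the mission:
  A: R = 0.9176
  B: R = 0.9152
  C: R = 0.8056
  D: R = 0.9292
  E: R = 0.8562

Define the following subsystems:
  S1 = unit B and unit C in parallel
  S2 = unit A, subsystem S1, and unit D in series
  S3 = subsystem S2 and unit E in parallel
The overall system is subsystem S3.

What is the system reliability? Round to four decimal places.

0.9768

Parallel (B and C): 1 − (1 − 0.915200)(1 − 0.805600) = 0.983515
Series (A, [0.983515], and D): 0.917600 × 0.983515 × 0.929200 = 0.838578
Parallel ([0.838578] and E): 1 − (1 − 0.838578)(1 − 0.856200) = 0.9768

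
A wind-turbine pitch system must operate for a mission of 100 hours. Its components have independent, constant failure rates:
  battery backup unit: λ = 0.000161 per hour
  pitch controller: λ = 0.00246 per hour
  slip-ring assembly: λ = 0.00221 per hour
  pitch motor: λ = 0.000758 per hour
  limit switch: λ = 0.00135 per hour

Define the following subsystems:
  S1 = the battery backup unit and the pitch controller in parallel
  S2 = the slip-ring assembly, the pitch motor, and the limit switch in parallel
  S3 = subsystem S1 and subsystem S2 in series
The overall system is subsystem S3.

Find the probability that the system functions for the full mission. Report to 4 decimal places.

R(battery backup unit) = exp(−0.000161 × 100) = 0.984029
R(pitch controller) = exp(−0.00246 × 100) = 0.781922
R(slip-ring assembly) = exp(−0.00221 × 100) = 0.801717
R(pitch motor) = exp(−0.000758 × 100) = 0.927002
R(limit switch) = exp(−0.00135 × 100) = 0.873716
Parallel (battery backup unit and pitch controller): 1 − (1 − 0.984029)(1 − 0.781922) = 0.996517
Parallel (slip-ring assembly, pitch motor, and limit switch): 1 − (1 − 0.801717)(1 − 0.927002)(1 − 0.873716) = 0.998172
Series ([0.996517] and [0.998172]): 0.996517 × 0.998172 = 0.9947

0.9947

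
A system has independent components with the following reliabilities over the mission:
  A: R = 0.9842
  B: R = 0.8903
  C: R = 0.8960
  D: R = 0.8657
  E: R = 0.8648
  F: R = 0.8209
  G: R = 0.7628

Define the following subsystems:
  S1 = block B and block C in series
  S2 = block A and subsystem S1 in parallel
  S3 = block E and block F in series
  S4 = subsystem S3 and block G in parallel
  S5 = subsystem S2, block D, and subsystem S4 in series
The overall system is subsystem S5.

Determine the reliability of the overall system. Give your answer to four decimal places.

Series (B and C): 0.890300 × 0.896000 = 0.797709
Parallel (A and [0.797709]): 1 − (1 − 0.984200)(1 − 0.797709) = 0.996804
Series (E and F): 0.864800 × 0.820900 = 0.709914
Parallel ([0.709914] and G): 1 − (1 − 0.709914)(1 − 0.762800) = 0.931192
Series ([0.996804], D, and [0.931192]): 0.996804 × 0.865700 × 0.931192 = 0.8036

0.8036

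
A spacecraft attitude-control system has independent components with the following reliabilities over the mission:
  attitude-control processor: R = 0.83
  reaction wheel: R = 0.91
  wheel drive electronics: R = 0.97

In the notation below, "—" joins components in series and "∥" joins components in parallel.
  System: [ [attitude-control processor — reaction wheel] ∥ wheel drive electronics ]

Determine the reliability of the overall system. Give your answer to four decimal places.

Series (attitude-control processor and reaction wheel): 0.830000 × 0.910000 = 0.755300
Parallel ([0.755300] and wheel drive electronics): 1 − (1 − 0.755300)(1 − 0.970000) = 0.9927

0.9927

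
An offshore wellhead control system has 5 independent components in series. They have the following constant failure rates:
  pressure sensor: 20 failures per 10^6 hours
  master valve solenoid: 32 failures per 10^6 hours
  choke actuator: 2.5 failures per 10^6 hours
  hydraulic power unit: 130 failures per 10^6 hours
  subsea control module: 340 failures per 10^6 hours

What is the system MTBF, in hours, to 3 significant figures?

Series of exponential components: λ_sys = Σ λ_i
λ_sys = 0.000020 + 0.000032 + 0.0000025 + 0.00013 + 0.00034 = 5.2450e-04 /h
MTBF = 1 / λ_sys = 1910 h

1910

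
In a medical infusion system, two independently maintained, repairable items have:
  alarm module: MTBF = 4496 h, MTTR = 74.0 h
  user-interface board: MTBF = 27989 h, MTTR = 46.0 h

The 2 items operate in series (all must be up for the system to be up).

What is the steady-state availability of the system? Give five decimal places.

A(alarm module) = MTBF/(MTBF+MTTR) = 4496/(4496+74.0) = 0.983807
A(user-interface board) = MTBF/(MTBF+MTTR) = 27989/(27989+46.0) = 0.998359
Series availability: 0.983807 × 0.998359 = 0.98219

0.98219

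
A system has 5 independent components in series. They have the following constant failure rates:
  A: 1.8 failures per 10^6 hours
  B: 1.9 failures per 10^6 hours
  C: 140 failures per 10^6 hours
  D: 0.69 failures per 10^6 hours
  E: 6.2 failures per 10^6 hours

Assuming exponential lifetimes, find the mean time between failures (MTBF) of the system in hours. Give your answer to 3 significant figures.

Series of exponential components: λ_sys = Σ λ_i
λ_sys = 0.0000018 + 0.0000019 + 0.00014 + 0.00000069 + 0.0000062 = 1.5059e-04 /h
MTBF = 1 / λ_sys = 6640 h

6640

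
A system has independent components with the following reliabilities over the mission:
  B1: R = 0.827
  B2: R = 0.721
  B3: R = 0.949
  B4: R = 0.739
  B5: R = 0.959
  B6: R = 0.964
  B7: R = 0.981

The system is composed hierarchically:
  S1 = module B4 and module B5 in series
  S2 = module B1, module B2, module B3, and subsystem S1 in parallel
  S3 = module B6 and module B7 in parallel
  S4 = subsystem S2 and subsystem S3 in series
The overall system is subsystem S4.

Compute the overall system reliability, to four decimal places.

0.9986

Series (B4 and B5): 0.739000 × 0.959000 = 0.708701
Parallel (B1, B2, B3, and [0.708701]): 1 − (1 − 0.827000)(1 − 0.721000)(1 − 0.949000)(1 − 0.708701) = 0.999283
Parallel (B6 and B7): 1 − (1 − 0.964000)(1 − 0.981000) = 0.999316
Series ([0.999283] and [0.999316]): 0.999283 × 0.999316 = 0.9986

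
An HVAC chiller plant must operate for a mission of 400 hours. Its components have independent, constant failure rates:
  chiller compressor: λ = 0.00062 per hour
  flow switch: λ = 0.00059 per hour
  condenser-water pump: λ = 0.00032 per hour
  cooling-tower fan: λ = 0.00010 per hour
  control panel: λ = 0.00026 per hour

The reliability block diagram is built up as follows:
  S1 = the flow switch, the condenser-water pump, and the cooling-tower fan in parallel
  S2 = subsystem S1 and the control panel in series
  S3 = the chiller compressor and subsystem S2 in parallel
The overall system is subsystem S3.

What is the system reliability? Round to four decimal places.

R(chiller compressor) = exp(−0.00062 × 400) = 0.780360
R(flow switch) = exp(−0.00059 × 400) = 0.789781
R(condenser-water pump) = exp(−0.00032 × 400) = 0.879853
R(cooling-tower fan) = exp(−0.00010 × 400) = 0.960789
R(control panel) = exp(−0.00026 × 400) = 0.901225
Parallel (flow switch, condenser-water pump, and cooling-tower fan): 1 − (1 − 0.789781)(1 − 0.879853)(1 − 0.960789) = 0.999010
Series ([0.999010] and control panel): 0.999010 × 0.901225 = 0.900333
Parallel (chiller compressor and [0.900333]): 1 − (1 − 0.780360)(1 − 0.900333) = 0.9781

0.9781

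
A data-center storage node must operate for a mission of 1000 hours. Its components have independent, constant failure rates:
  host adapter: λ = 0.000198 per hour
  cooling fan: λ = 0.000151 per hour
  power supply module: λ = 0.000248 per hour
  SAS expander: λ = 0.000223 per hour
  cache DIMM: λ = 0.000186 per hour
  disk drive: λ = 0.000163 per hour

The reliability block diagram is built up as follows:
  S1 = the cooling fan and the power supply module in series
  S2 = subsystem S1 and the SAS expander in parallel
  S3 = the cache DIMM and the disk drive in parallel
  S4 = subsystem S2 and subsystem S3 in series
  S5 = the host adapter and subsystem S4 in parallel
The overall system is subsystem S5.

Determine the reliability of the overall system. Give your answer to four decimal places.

R(host adapter) = exp(−0.000198 × 1000) = 0.820370
R(cooling fan) = exp(−0.000151 × 1000) = 0.859848
R(power supply module) = exp(−0.000248 × 1000) = 0.780360
R(SAS expander) = exp(−0.000223 × 1000) = 0.800115
R(cache DIMM) = exp(−0.000186 × 1000) = 0.830274
R(disk drive) = exp(−0.000163 × 1000) = 0.849591
Series (cooling fan and power supply module): 0.859848 × 0.780360 = 0.670991
Parallel ([0.670991] and SAS expander): 1 − (1 − 0.670991)(1 − 0.800115) = 0.934236
Parallel (cache DIMM and disk drive): 1 − (1 − 0.830274)(1 − 0.849591) = 0.974472
Series ([0.934236] and [0.974472]): 0.934236 × 0.974472 = 0.910387
Parallel (host adapter and [0.910387]): 1 − (1 − 0.820370)(1 − 0.910387) = 0.9839

0.9839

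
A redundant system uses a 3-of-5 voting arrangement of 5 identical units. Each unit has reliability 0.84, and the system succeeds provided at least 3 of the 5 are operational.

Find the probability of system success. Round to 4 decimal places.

0.9682

R = Σ_{i=3}^{5} C(5,i) p^i (1−p)^{5−i} with p = 0.84
C(5,3)·0.84^3·0.16^2 = 0.151732
C(5,4)·0.84^4·0.16^1 = 0.398297
C(5,5)·0.84^5·0.16^0 = 0.418212
Sum = 0.9682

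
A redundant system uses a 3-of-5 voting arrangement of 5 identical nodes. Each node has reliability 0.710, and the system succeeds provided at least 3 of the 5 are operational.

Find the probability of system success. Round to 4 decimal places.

0.8499

R = Σ_{i=3}^{5} C(5,i) p^i (1−p)^{5−i} with p = 0.710
C(5,3)·0.710^3·0.290^2 = 0.301003
C(5,4)·0.710^4·0.290^1 = 0.368469
C(5,5)·0.710^5·0.290^0 = 0.180423
Sum = 0.8499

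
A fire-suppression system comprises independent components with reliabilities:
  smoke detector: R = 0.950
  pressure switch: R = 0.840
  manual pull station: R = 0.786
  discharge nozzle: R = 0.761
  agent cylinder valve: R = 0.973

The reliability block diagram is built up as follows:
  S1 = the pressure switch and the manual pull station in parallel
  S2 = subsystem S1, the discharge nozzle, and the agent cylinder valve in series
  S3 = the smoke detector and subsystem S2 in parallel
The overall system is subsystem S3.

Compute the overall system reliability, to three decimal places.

0.986

Parallel (pressure switch and manual pull station): 1 − (1 − 0.84000)(1 − 0.78600) = 0.96576
Series ([0.96576], discharge nozzle, and agent cylinder valve): 0.96576 × 0.76100 × 0.97300 = 0.71510
Parallel (smoke detector and [0.71510]): 1 − (1 − 0.95000)(1 − 0.71510) = 0.986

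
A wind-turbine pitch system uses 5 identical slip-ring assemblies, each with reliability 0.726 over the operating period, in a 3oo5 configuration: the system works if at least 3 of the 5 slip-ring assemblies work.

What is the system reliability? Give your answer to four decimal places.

R = Σ_{i=3}^{5} C(5,i) p^i (1−p)^{5−i} with p = 0.726
C(5,3)·0.726^3·0.274^2 = 0.287284
C(5,4)·0.726^4·0.274^1 = 0.380598
C(5,5)·0.726^5·0.274^0 = 0.201689
Sum = 0.8696

0.8696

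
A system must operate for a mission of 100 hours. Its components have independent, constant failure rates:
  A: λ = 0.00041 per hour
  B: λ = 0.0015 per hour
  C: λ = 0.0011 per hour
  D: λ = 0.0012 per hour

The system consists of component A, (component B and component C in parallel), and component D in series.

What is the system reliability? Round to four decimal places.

0.8389

R(A) = exp(−0.00041 × 100) = 0.959829
R(B) = exp(−0.0015 × 100) = 0.860708
R(C) = exp(−0.0011 × 100) = 0.895834
R(D) = exp(−0.0012 × 100) = 0.886920
Parallel (B and C): 1 − (1 − 0.860708)(1 − 0.895834) = 0.985491
Series (A, [0.985491], and D): 0.959829 × 0.985491 × 0.886920 = 0.8389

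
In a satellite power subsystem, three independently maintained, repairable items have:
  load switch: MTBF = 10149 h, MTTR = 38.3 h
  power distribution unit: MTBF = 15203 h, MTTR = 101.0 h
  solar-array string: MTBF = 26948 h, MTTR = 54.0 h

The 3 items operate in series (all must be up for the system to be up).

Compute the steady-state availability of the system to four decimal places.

0.9877

A(load switch) = MTBF/(MTBF+MTTR) = 10149/(10149+38.3) = 0.996240
A(power distribution unit) = MTBF/(MTBF+MTTR) = 15203/(15203+101.0) = 0.993400
A(solar-array string) = MTBF/(MTBF+MTTR) = 26948/(26948+54.0) = 0.998000
Series availability: 0.996240 × 0.993400 × 0.998000 = 0.9877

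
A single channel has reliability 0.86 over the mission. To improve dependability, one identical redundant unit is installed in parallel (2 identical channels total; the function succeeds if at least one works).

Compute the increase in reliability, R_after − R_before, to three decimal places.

0.120

R_before = 0.86
R_after = 1 − (1 − 0.86)^2 = 0.980
ΔR = 0.980 − 0.86 = 0.120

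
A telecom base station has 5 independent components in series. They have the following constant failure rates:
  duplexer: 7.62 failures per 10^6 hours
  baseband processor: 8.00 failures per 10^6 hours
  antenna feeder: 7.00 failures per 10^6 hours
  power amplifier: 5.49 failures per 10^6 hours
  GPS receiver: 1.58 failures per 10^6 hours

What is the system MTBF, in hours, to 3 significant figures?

33700

Series of exponential components: λ_sys = Σ λ_i
λ_sys = 0.00000762 + 0.00000800 + 0.00000700 + 0.00000549 + 0.00000158 = 2.9690e-05 /h
MTBF = 1 / λ_sys = 33700 h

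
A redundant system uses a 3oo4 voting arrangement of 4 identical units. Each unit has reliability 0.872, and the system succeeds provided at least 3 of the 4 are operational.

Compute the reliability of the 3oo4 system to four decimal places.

R = Σ_{i=3}^{4} C(4,i) p^i (1−p)^{4−i} with p = 0.872
C(4,3)·0.872^3·0.128^1 = 0.339484
C(4,4)·0.872^4·0.128^0 = 0.578184
Sum = 0.9177

0.9177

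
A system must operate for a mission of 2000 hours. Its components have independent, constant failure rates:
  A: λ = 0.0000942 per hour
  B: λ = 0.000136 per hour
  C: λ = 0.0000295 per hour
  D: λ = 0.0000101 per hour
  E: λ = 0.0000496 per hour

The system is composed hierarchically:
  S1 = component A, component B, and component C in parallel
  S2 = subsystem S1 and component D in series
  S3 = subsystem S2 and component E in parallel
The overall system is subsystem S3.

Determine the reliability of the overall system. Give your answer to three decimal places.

R(A) = exp(−0.0000942 × 2000) = 0.82828
R(B) = exp(−0.000136 × 2000) = 0.76185
R(C) = exp(−0.0000295 × 2000) = 0.94271
R(D) = exp(−0.0000101 × 2000) = 0.98000
R(E) = exp(−0.0000496 × 2000) = 0.90556
Parallel (A, B, and C): 1 − (1 − 0.82828)(1 − 0.76185)(1 − 0.94271) = 0.99766
Series ([0.99766] and D): 0.99766 × 0.98000 = 0.97771
Parallel ([0.97771] and E): 1 − (1 − 0.97771)(1 − 0.90556) = 0.998

0.998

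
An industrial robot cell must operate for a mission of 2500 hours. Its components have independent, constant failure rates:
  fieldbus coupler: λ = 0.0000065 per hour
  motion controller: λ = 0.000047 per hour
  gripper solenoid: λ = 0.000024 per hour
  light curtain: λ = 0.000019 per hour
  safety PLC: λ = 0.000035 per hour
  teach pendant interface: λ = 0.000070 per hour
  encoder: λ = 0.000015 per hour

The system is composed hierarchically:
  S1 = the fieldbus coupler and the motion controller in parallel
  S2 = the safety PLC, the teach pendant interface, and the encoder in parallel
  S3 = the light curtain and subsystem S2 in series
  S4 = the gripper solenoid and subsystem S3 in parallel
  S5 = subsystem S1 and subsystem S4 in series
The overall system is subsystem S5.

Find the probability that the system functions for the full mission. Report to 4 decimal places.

0.9955

R(fieldbus coupler) = exp(−0.0000065 × 2500) = 0.983881
R(motion controller) = exp(−0.000047 × 2500) = 0.889141
R(gripper solenoid) = exp(−0.000024 × 2500) = 0.941765
R(light curtain) = exp(−0.000019 × 2500) = 0.953610
R(safety PLC) = exp(−0.000035 × 2500) = 0.916219
R(teach pendant interface) = exp(−0.000070 × 2500) = 0.839457
R(encoder) = exp(−0.000015 × 2500) = 0.963194
Parallel (fieldbus coupler and motion controller): 1 − (1 − 0.983881)(1 − 0.889141) = 0.998213
Parallel (safety PLC, teach pendant interface, and encoder): 1 − (1 − 0.916219)(1 − 0.839457)(1 − 0.963194) = 0.999505
Series (light curtain and [0.999505]): 0.953610 × 0.999505 = 0.953138
Parallel (gripper solenoid and [0.953138]): 1 − (1 − 0.941765)(1 − 0.953138) = 0.997271
Series ([0.998213] and [0.997271]): 0.998213 × 0.997271 = 0.9955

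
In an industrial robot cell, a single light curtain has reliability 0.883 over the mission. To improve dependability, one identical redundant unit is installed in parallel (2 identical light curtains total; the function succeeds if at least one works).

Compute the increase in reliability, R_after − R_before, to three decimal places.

0.103

R_before = 0.883
R_after = 1 − (1 − 0.883)^2 = 0.986
ΔR = 0.986 − 0.883 = 0.103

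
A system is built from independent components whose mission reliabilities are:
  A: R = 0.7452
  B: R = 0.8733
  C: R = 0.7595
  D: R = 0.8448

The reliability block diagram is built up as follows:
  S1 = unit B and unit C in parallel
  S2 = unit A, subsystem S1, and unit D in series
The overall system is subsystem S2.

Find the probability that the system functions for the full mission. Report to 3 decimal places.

Parallel (B and C): 1 − (1 − 0.87330)(1 − 0.75950) = 0.96953
Series (A, [0.96953], and D): 0.74520 × 0.96953 × 0.84480 = 0.610

0.610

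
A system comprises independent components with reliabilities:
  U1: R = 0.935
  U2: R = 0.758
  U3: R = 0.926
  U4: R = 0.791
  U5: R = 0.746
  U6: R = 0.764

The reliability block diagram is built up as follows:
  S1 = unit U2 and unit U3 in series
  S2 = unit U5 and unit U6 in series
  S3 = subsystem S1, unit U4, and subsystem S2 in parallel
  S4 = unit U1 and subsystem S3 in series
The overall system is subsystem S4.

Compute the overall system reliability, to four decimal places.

Series (U2 and U3): 0.758000 × 0.926000 = 0.701908
Series (U5 and U6): 0.746000 × 0.764000 = 0.569944
Parallel ([0.701908], U4, and [0.569944]): 1 − (1 − 0.701908)(1 − 0.791000)(1 − 0.569944) = 0.973207
Series (U1 and [0.973207]): 0.935000 × 0.973207 = 0.9099

0.9099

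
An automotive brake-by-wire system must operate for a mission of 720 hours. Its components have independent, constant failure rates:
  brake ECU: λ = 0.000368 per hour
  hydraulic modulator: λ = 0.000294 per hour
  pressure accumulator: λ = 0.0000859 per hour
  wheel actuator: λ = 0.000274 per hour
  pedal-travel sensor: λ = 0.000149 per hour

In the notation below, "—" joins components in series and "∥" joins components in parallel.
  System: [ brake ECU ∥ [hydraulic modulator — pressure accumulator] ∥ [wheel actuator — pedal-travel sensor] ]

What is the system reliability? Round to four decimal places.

0.9854

R(brake ECU) = exp(−0.000368 × 720) = 0.767237
R(hydraulic modulator) = exp(−0.000294 × 720) = 0.809224
R(pressure accumulator) = exp(−0.0000859 × 720) = 0.940026
R(wheel actuator) = exp(−0.000274 × 720) = 0.820961
R(pedal-travel sensor) = exp(−0.000149 × 720) = 0.898274
Series (hydraulic modulator and pressure accumulator): 0.809224 × 0.940026 = 0.760692
Series (wheel actuator and pedal-travel sensor): 0.820961 × 0.898274 = 0.737448
Parallel (brake ECU, [0.760692], and [0.737448]): 1 − (1 − 0.767237)(1 − 0.760692)(1 − 0.737448) = 0.9854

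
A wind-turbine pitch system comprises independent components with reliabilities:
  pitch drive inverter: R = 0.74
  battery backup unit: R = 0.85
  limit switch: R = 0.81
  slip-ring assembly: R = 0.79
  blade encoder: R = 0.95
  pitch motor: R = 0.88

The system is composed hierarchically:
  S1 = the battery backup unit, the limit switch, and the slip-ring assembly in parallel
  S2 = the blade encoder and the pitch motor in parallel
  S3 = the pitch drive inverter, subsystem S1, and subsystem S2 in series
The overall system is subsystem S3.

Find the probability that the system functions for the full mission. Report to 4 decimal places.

0.7312

Parallel (battery backup unit, limit switch, and slip-ring assembly): 1 − (1 − 0.850000)(1 − 0.810000)(1 − 0.790000) = 0.994015
Parallel (blade encoder and pitch motor): 1 − (1 − 0.950000)(1 − 0.880000) = 0.994000
Series (pitch drive inverter, [0.994015], and [0.994000]): 0.740000 × 0.994015 × 0.994000 = 0.7312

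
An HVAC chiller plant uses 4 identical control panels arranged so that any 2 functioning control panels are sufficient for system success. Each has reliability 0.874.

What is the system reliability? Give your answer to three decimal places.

0.993

R = Σ_{i=2}^{4} C(4,i) p^i (1−p)^{4−i} with p = 0.874
C(4,2)·0.874^2·0.126^2 = 0.07276
C(4,3)·0.874^3·0.126^1 = 0.33648
C(4,4)·0.874^4·0.126^0 = 0.58351
Sum = 0.993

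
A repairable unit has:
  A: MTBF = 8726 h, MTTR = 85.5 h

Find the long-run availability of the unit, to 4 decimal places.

0.9903

A(A) = MTBF/(MTBF+MTTR) = 8726/(8726+85.5) = 0.9903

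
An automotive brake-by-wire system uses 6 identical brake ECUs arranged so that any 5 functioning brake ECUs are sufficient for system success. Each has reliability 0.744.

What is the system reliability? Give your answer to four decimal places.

0.5198

R = Σ_{i=5}^{6} C(6,i) p^i (1−p)^{6−i} with p = 0.744
C(6,5)·0.744^5·0.256^1 = 0.350151
C(6,6)·0.744^6·0.256^0 = 0.169605
Sum = 0.5198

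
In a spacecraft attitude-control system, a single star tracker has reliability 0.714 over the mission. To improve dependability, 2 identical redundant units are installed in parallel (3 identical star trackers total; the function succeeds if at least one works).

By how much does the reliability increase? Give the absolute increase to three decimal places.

R_before = 0.714
R_after = 1 − (1 − 0.714)^3 = 0.977
ΔR = 0.977 − 0.714 = 0.263

0.263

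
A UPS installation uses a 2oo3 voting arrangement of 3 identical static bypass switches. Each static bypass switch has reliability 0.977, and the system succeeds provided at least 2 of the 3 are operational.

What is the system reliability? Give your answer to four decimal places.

R = Σ_{i=2}^{3} C(3,i) p^i (1−p)^{3−i} with p = 0.977
C(3,2)·0.977^2·0.023^1 = 0.065863
C(3,3)·0.977^3·0.023^0 = 0.932575
Sum = 0.9984

0.9984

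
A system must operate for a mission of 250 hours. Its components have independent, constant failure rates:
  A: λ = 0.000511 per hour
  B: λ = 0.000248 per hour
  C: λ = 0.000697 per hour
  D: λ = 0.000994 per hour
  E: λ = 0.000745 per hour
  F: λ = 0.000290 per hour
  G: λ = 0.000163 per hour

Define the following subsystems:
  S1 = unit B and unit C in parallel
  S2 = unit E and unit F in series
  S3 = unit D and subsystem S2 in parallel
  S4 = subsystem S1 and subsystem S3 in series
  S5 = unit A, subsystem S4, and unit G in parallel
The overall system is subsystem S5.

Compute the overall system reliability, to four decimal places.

R(A) = exp(−0.000511 × 250) = 0.880073
R(B) = exp(−0.000248 × 250) = 0.939883
R(C) = exp(−0.000697 × 250) = 0.840087
R(D) = exp(−0.000994 × 250) = 0.779970
R(E) = exp(−0.000745 × 250) = 0.830066
R(F) = exp(−0.000290 × 250) = 0.930066
R(G) = exp(−0.000163 × 250) = 0.960069
Parallel (B and C): 1 − (1 − 0.939883)(1 − 0.840087) = 0.990387
Series (E and F): 0.830066 × 0.930066 = 0.772016
Parallel (D and [0.772016]): 1 − (1 − 0.779970)(1 − 0.772016) = 0.949837
Series ([0.990387] and [0.949837]): 0.990387 × 0.949837 = 0.940706
Parallel (A, [0.940706], and G): 1 − (1 − 0.880073)(1 − 0.940706)(1 − 0.960069) = 0.9997

0.9997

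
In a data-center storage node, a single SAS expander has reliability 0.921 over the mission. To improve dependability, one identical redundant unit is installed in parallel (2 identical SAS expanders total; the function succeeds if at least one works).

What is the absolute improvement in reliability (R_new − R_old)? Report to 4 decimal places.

0.0728

R_before = 0.921
R_after = 1 − (1 − 0.921)^2 = 0.9938
ΔR = 0.9938 − 0.921 = 0.0728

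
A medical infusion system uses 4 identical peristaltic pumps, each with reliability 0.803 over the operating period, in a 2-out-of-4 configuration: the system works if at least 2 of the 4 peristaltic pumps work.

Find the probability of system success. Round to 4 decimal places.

R = Σ_{i=2}^{4} C(4,i) p^i (1−p)^{4−i} with p = 0.803
C(4,2)·0.803^2·0.197^2 = 0.150146
C(4,3)·0.803^3·0.197^1 = 0.408012
C(4,4)·0.803^4·0.197^0 = 0.415779
Sum = 0.9739

0.9739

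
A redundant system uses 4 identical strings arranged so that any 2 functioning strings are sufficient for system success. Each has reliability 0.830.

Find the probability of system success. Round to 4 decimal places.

R = Σ_{i=2}^{4} C(4,i) p^i (1−p)^{4−i} with p = 0.830
C(4,2)·0.830^2·0.170^2 = 0.119455
C(4,3)·0.830^3·0.170^1 = 0.388815
C(4,4)·0.830^4·0.170^0 = 0.474583
Sum = 0.9829

0.9829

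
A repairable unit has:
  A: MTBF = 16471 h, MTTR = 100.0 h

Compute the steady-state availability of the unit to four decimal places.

0.9940

A(A) = MTBF/(MTBF+MTTR) = 16471/(16471+100.0) = 0.9940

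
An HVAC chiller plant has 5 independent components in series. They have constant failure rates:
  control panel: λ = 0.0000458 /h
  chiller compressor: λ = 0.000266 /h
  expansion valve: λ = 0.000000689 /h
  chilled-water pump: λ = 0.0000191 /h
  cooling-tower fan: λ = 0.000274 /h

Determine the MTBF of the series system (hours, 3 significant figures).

Series of exponential components: λ_sys = Σ λ_i
λ_sys = 0.0000458 + 0.000266 + 0.000000689 + 0.0000191 + 0.000274 = 6.0559e-04 /h
MTBF = 1 / λ_sys = 1650 h

1650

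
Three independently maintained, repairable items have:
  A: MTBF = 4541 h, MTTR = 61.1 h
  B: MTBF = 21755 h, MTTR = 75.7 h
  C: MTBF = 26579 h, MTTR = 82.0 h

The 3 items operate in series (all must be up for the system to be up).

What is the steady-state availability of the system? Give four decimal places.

0.9803

A(A) = MTBF/(MTBF+MTTR) = 4541/(4541+61.1) = 0.986723
A(B) = MTBF/(MTBF+MTTR) = 21755/(21755+75.7) = 0.996532
A(C) = MTBF/(MTBF+MTTR) = 26579/(26579+82.0) = 0.996924
Series availability: 0.986723 × 0.996532 × 0.996924 = 0.9803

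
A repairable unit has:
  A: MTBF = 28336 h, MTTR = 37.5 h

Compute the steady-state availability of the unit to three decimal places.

A(A) = MTBF/(MTBF+MTTR) = 28336/(28336+37.5) = 0.999

0.999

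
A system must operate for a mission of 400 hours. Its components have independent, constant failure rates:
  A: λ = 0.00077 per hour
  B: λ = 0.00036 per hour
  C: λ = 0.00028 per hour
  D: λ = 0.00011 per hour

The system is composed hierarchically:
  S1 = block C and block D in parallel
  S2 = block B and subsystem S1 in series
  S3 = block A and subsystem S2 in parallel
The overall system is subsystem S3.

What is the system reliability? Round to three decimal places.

0.963

R(A) = exp(−0.00077 × 400) = 0.73492
R(B) = exp(−0.00036 × 400) = 0.86589
R(C) = exp(−0.00028 × 400) = 0.89404
R(D) = exp(−0.00011 × 400) = 0.95695
Parallel (C and D): 1 − (1 − 0.89404)(1 − 0.95695) = 0.99544
Series (B and [0.99544]): 0.86589 × 0.99544 = 0.86194
Parallel (A and [0.86194]): 1 − (1 − 0.73492)(1 − 0.86194) = 0.963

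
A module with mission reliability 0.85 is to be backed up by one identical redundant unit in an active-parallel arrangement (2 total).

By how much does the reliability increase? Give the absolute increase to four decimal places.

0.1275

R_before = 0.85
R_after = 1 − (1 − 0.85)^2 = 0.9775
ΔR = 0.9775 − 0.85 = 0.1275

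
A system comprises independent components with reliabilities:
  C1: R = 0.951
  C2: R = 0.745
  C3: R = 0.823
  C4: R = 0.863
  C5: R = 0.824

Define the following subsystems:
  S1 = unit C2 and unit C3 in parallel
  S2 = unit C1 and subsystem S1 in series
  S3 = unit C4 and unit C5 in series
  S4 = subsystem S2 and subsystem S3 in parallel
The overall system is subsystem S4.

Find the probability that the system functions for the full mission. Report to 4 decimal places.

0.9734

Parallel (C2 and C3): 1 − (1 − 0.745000)(1 − 0.823000) = 0.954865
Series (C1 and [0.954865]): 0.951000 × 0.954865 = 0.908077
Series (C4 and C5): 0.863000 × 0.824000 = 0.711112
Parallel ([0.908077] and [0.711112]): 1 − (1 − 0.908077)(1 − 0.711112) = 0.9734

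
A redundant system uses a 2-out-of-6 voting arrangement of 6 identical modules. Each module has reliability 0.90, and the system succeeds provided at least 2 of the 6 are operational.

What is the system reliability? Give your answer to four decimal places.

0.9999

R = Σ_{i=2}^{6} C(6,i) p^i (1−p)^{6−i} with p = 0.90
C(6,2)·0.90^2·0.10^4 = 0.001215
C(6,3)·0.90^3·0.10^3 = 0.014580
C(6,4)·0.90^4·0.10^2 = 0.098415
C(6,5)·0.90^5·0.10^1 = 0.354294
C(6,6)·0.90^6·0.10^0 = 0.531441
Sum = 0.9999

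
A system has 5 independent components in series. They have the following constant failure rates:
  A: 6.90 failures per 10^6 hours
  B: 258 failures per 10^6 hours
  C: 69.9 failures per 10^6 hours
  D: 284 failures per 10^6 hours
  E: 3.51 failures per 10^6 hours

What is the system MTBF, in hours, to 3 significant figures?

1610

Series of exponential components: λ_sys = Σ λ_i
λ_sys = 0.00000690 + 0.000258 + 0.0000699 + 0.000284 + 0.00000351 = 6.2231e-04 /h
MTBF = 1 / λ_sys = 1610 h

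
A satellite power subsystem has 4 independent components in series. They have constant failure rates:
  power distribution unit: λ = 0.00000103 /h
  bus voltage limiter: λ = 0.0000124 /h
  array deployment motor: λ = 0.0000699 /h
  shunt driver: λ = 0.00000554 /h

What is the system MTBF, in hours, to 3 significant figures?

Series of exponential components: λ_sys = Σ λ_i
λ_sys = 0.00000103 + 0.0000124 + 0.0000699 + 0.00000554 = 8.8870e-05 /h
MTBF = 1 / λ_sys = 11300 h

11300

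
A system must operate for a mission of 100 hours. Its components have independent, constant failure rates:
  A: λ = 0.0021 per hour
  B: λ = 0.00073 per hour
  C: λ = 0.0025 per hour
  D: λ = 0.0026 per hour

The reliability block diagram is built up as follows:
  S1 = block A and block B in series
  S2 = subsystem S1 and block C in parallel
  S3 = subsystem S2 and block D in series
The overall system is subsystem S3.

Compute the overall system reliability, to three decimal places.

0.729

R(A) = exp(−0.0021 × 100) = 0.81058
R(B) = exp(−0.00073 × 100) = 0.92960
R(C) = exp(−0.0025 × 100) = 0.77880
R(D) = exp(−0.0026 × 100) = 0.77105
Series (A and B): 0.81058 × 0.92960 = 0.75352
Parallel ([0.75352] and C): 1 − (1 − 0.75352)(1 − 0.77880) = 0.94548
Series ([0.94548] and D): 0.94548 × 0.77105 = 0.729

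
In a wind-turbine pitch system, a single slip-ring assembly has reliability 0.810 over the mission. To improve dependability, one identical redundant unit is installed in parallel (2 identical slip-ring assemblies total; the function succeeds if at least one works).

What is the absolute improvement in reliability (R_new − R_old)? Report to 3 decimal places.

0.154

R_before = 0.810
R_after = 1 − (1 − 0.810)^2 = 0.964
ΔR = 0.964 − 0.810 = 0.154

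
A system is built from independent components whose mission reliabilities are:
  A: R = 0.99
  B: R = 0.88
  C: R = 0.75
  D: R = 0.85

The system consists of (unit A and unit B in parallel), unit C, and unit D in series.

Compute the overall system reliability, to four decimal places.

Parallel (A and B): 1 − (1 − 0.990000)(1 − 0.880000) = 0.998800
Series ([0.998800], C, and D): 0.998800 × 0.750000 × 0.850000 = 0.6367

0.6367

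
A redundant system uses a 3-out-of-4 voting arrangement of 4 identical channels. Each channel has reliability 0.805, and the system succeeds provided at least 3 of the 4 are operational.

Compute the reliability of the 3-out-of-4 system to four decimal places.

R = Σ_{i=3}^{4} C(4,i) p^i (1−p)^{4−i} with p = 0.805
C(4,3)·0.805^3·0.195^1 = 0.406895
C(4,4)·0.805^4·0.195^0 = 0.419936
Sum = 0.8268

0.8268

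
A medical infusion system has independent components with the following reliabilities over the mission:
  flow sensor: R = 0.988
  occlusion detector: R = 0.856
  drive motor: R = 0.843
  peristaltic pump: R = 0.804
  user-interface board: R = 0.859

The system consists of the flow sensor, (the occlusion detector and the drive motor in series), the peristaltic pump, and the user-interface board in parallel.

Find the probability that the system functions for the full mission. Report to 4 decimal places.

0.9999

Series (occlusion detector and drive motor): 0.856000 × 0.843000 = 0.721608
Parallel (flow sensor, [0.721608], peristaltic pump, and user-interface board): 1 − (1 − 0.988000)(1 − 0.721608)(1 − 0.804000)(1 − 0.859000) = 0.9999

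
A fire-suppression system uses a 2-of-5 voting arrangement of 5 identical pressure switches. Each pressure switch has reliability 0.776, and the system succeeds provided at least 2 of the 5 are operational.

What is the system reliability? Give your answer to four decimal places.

R = Σ_{i=2}^{5} C(5,i) p^i (1−p)^{5−i} with p = 0.776
C(5,2)·0.776^2·0.224^3 = 0.067681
C(5,3)·0.776^3·0.224^2 = 0.234467
C(5,4)·0.776^4·0.224^1 = 0.406130
C(5,5)·0.776^5·0.224^0 = 0.281390
Sum = 0.9897

0.9897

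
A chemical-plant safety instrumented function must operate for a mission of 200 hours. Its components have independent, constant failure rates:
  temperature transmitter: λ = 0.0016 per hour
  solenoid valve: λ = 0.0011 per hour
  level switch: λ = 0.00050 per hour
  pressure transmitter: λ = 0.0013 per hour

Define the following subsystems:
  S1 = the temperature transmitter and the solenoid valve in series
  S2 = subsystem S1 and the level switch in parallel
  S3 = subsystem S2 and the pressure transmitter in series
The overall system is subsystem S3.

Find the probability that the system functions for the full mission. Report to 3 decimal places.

0.740

R(temperature transmitter) = exp(−0.0016 × 200) = 0.72615
R(solenoid valve) = exp(−0.0011 × 200) = 0.80252
R(level switch) = exp(−0.00050 × 200) = 0.90484
R(pressure transmitter) = exp(−0.0013 × 200) = 0.77105
Series (temperature transmitter and solenoid valve): 0.72615 × 0.80252 = 0.58275
Parallel ([0.58275] and level switch): 1 − (1 − 0.58275)(1 − 0.90484) = 0.96029
Series ([0.96029] and pressure transmitter): 0.96029 × 0.77105 = 0.740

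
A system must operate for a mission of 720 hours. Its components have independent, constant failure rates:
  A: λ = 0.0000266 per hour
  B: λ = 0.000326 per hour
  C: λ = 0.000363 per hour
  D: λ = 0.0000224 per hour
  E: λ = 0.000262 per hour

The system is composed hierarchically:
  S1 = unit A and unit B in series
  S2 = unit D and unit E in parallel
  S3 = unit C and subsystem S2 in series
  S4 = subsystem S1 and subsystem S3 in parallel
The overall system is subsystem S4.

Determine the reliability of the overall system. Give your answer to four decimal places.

0.9480

R(A) = exp(−0.0000266 × 720) = 0.981030
R(B) = exp(−0.000326 × 720) = 0.790792
R(C) = exp(−0.000363 × 720) = 0.770004
R(D) = exp(−0.0000224 × 720) = 0.984001
R(E) = exp(−0.000262 × 720) = 0.828085
Series (A and B): 0.981030 × 0.790792 = 0.775791
Parallel (D and E): 1 − (1 − 0.984001)(1 − 0.828085) = 0.997250
Series (C and [0.997250]): 0.770004 × 0.997250 = 0.767886
Parallel ([0.775791] and [0.767886]): 1 − (1 − 0.775791)(1 − 0.767886) = 0.9480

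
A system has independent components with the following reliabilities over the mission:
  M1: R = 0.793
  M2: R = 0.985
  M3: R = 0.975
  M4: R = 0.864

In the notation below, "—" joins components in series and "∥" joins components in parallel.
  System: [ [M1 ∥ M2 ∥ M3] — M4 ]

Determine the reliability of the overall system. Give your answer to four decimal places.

Parallel (M1, M2, and M3): 1 − (1 − 0.793000)(1 − 0.985000)(1 − 0.975000) = 0.999922
Series ([0.999922] and M4): 0.999922 × 0.864000 = 0.8639

0.8639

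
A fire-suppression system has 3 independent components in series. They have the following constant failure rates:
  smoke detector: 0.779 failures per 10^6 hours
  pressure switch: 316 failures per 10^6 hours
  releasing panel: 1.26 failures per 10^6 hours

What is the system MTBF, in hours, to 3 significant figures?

3140

Series of exponential components: λ_sys = Σ λ_i
λ_sys = 0.000000779 + 0.000316 + 0.00000126 = 3.1804e-04 /h
MTBF = 1 / λ_sys = 3140 h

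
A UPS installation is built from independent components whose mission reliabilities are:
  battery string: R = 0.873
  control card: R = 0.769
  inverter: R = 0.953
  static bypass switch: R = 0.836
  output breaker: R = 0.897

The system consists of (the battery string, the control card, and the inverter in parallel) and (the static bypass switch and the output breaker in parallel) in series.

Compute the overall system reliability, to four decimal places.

0.9818

Parallel (battery string, control card, and inverter): 1 − (1 − 0.873000)(1 − 0.769000)(1 − 0.953000) = 0.998621
Parallel (static bypass switch and output breaker): 1 − (1 − 0.836000)(1 − 0.897000) = 0.983108
Series ([0.998621] and [0.983108]): 0.998621 × 0.983108 = 0.9818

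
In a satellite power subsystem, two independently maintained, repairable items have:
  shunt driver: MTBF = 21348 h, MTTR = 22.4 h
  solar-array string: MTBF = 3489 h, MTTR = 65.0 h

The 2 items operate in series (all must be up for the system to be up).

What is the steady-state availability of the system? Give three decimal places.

A(shunt driver) = MTBF/(MTBF+MTTR) = 21348/(21348+22.4) = 0.998952
A(solar-array string) = MTBF/(MTBF+MTTR) = 3489/(3489+65.0) = 0.981711
Series availability: 0.998952 × 0.981711 = 0.981

0.981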